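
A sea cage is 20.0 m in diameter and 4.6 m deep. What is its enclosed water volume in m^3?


r = d/2 = 20.0/2 = 10 m
Base area = pi*r^2 = pi*10^2 = 314.15927 m^2
Volume = 314.15927 * 4.6 = 1445.13 m^3

1445.13 m^3


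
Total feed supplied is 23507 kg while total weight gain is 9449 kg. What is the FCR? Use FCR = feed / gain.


FCR = feed consumed / weight gained
FCR = 23507 kg / 9449 kg = 2.48778

2.48778


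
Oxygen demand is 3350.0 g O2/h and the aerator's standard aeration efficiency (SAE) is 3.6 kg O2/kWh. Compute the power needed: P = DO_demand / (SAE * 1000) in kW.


SAE in g O2/kWh = 3.6 * 1000 = 3600 g/kWh
P = DO_demand / SAE_g = 3350.0 / 3600 = 0.930556 kW

0.930556 kW


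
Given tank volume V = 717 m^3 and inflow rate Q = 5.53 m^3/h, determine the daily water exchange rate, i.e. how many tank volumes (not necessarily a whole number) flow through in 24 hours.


Daily flow volume = 5.53 m^3/h * 24 h = 132.72 m^3/day
Exchanges = daily flow / tank volume = 132.72 / 717 = 0.185105 exchanges/day

0.185105 exchanges/day


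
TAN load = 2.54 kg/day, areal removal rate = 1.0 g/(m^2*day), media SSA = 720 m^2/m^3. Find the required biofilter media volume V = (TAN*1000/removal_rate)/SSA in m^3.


A = 2.54*1000 / 1.0 = 2540 m^2
V = 2540 / 720 = 3.52778

3.52778 m^3


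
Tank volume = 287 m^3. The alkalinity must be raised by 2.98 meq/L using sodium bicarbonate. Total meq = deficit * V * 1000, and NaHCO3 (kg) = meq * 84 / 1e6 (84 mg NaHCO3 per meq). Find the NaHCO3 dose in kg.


Tank volume in L = 287 m^3 * 1000 = 287000 L
Total meq required = 2.98 meq/L * 287000 L = 855260 meq
NaHCO3 mass = 855260 meq * 84 mg/meq / 1e6 = 71.8418 kg

71.8418 kg


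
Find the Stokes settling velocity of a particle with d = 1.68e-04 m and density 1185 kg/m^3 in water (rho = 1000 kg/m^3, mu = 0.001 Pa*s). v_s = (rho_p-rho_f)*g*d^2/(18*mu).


Density difference: rho_p - rho_f = 1185 - 1000 = 185 kg/m^3
d^2 = (1.68e-04)^2 = 2.8224e-08 m^2
Numerator = (rho_p - rho_f) * g * d^2 = 185 * 9.81 * 2.8224e-08 = 5.1222326e-05
Denominator = 18 * mu = 18 * 0.001 = 0.018
v_s = 5.1222326e-05 / 0.018 = 0.00284568 m/s
Check: Re = rho_f * v_s * d / mu = 1000 * 0.00284568 * 1.68e-04 / 0.001 = 0.478 < 1, so Stokes' law applies.

0.00284568 m/s


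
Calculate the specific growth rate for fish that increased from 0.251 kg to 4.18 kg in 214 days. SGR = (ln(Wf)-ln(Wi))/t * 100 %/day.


ln(W_f) = ln(4.18) = 1.4303112
ln(W_i) = ln(0.251) = -1.3823023
ln(W_f) - ln(W_i) = 1.4303112 - -1.3823023 = 2.8126135
SGR = 2.8126135 / 214 * 100 = 1.31431 %/day

1.31431 %/day


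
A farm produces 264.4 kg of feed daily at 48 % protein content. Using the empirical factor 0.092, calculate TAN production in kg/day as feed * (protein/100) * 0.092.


Protein in feed = 264.4 * 48/100 = 126.912 kg/day
TAN = protein * 0.092 = 126.912 * 0.092 = 11.675904 kg/day

11.675904 kg/day


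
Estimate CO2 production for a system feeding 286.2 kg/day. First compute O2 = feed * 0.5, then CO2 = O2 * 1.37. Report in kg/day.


O2 = 286.2 * 0.5 = 143.1
CO2 = 143.1 * 1.37 = 196.047

196.047 kg/day


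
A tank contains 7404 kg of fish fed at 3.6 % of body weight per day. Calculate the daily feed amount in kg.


Feeding rate fraction = 3.6% / 100 = 0.036
Daily feed = 7404 kg * 0.036 = 266.544 kg/day

266.544 kg/day


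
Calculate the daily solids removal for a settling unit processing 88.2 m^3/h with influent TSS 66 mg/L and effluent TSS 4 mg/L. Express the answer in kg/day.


Concentration drop: TSS_in - TSS_out = 66 - 4 = 62 mg/L
Hourly solids removed = Q * dTSS = 88.2 m^3/h * 62 mg/L = 5468.4 g/h  (m^3/h * mg/L = g/h)
Daily solids removed = 5468.4 * 24 = 131241.6 g/day
Convert g to kg: 131241.6 / 1000 = 131.2416 kg/day

131.2416 kg/day


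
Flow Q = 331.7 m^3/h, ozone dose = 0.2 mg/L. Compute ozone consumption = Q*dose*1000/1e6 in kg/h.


O3 demand (mg/h) = Q * dose * 1000 = 331.7 * 0.2 * 1000 = 66340 mg/h
Convert mg to kg: 66340 / 1e6 = 0.06634 kg/h

0.06634 kg/h


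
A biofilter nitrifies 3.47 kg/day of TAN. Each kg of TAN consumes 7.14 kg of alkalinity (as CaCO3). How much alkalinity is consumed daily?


Alkalinity factor: 7.14 kg CaCO3 consumed per kg TAN nitrified
alk = 3.47 kg TAN * 7.14 = 24.7758 kg CaCO3/day

24.7758 kg CaCO3/day


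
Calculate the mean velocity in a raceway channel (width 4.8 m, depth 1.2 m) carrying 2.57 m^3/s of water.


Cross-sectional area = W * d = 4.8 * 1.2 = 5.76 m^2
Velocity = Q / A = 2.57 / 5.76 = 0.446181 m/s

0.446181 m/s


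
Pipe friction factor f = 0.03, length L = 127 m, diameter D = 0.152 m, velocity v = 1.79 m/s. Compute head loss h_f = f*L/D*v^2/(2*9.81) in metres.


v^2 = 1.79^2 = 3.2041 m^2/s^2
L/D = 127/0.152 = 835.52632
h_f = f*(L/D)*v^2/(2g) = 0.03 * 835.52632 * 3.2041 / 19.62 = 4.09344 m

4.09344 m


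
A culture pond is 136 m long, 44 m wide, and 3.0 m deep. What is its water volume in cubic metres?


Base area = L * W = 136 * 44 = 5984 m^2
Volume = area * depth = 5984 * 3.0 = 17952 m^3

17952 m^3


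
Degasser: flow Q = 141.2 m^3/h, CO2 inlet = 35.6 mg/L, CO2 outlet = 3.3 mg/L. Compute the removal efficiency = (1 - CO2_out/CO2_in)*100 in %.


CO2_out / CO2_in = 3.3 / 35.6 = 0.092696629
Fraction remaining = 0.092696629
efficiency = (1 - 0.092696629) * 100 = 90.7303 %

90.7303 %


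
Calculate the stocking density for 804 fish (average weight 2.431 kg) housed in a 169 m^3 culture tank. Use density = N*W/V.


Total biomass = 804 fish * 2.431 kg = 1954.524 kg
Density = total biomass / volume = 1954.524 / 169 = 11.5652 kg/m^3

11.5652 kg/m^3


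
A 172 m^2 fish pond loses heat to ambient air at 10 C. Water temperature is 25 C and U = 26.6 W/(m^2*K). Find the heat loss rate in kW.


Temperature difference dT = 25 - 10 = 15 K
Heat loss (W) = U * A * dT = 26.6 * 172 * 15 = 68628 W
Convert to kW: 68628 / 1000 = 68.628 kW

68.628 kW


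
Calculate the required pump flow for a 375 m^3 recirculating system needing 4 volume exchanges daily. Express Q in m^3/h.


Daily recirculation volume = 375 m^3 * 4 = 1500 m^3/day
Flow rate Q = daily volume / 24 h = 1500 / 24 = 62.5 m^3/h

62.5 m^3/h


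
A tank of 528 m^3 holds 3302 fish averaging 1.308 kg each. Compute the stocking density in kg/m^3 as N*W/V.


Total biomass = 3302 fish * 1.308 kg = 4319.016 kg
Density = total biomass / volume = 4319.016 / 528 = 8.17995 kg/m^3

8.17995 kg/m^3


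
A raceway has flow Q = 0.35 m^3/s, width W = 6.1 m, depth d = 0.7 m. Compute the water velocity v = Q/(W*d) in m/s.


Cross-sectional area = W * d = 6.1 * 0.7 = 4.27 m^2
Velocity = Q / A = 0.35 / 4.27 = 0.0819672 m/s

0.0819672 m/s


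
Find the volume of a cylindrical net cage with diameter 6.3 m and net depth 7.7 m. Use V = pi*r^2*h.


r = d/2 = 6.3/2 = 3.15 m
Base area = pi*r^2 = pi*3.15^2 = 31.172453 m^2
Volume = 31.172453 * 7.7 = 240.028 m^3

240.028 m^3


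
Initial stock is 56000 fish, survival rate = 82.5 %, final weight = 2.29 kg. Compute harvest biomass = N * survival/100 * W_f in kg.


Survivors = 56000 * 82.5/100 = 46200 fish
Harvest biomass = survivors * W_f = 46200 * 2.29 = 105798 kg

105798 kg


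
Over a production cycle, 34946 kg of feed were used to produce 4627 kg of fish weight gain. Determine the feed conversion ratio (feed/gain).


FCR = feed consumed / weight gained
FCR = 34946 kg / 4627 kg = 7.55263

7.55263


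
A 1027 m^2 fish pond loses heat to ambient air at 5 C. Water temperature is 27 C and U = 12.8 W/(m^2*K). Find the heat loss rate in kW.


Temperature difference dT = 27 - 5 = 22 K
Heat loss (W) = U * A * dT = 12.8 * 1027 * 22 = 289203.2 W
Convert to kW: 289203.2 / 1000 = 289.2032 kW

289.2032 kW


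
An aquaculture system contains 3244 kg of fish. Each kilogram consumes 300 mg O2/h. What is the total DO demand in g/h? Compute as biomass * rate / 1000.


Total O2 consumption (mg/h) = 3244 kg * 300 mg/(kg*h) = 973200 mg/h
Convert to g/h: 973200 / 1000 = 973.2 g/h

973.2 g/h


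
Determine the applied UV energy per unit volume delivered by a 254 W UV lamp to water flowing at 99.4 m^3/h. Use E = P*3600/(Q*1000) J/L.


Energy delivered per hour = 254 W * 3600 s = 914400 J/h
Volume treated per hour = 99.4 m^3/h * 1000 = 99400 L/h
dose = 914400 / 99400 = 9.1992 J/L

9.1992 J/L


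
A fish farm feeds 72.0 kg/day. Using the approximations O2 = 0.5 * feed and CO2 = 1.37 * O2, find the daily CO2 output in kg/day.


O2 = 72.0 * 0.5 = 36
CO2 = 36 * 1.37 = 49.32

49.32 kg/day


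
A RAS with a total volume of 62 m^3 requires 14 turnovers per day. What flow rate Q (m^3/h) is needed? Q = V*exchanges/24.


Daily recirculation volume = 62 m^3 * 14 = 868 m^3/day
Flow rate Q = daily volume / 24 h = 868 / 24 = 36.1667 m^3/h

36.1667 m^3/h


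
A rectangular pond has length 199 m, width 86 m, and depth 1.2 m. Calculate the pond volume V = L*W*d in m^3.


Base area = L * W = 199 * 86 = 17114 m^2
Volume = area * depth = 17114 * 1.2 = 20536.8 m^3

20536.8 m^3


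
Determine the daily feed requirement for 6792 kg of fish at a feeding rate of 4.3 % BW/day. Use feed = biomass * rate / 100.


Feeding rate fraction = 4.3% / 100 = 0.043
Daily feed = 6792 kg * 0.043 = 292.056 kg/day

292.056 kg/day


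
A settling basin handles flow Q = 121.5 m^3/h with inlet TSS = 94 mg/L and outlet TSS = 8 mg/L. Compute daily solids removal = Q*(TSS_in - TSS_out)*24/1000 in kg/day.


Concentration drop: TSS_in - TSS_out = 94 - 8 = 86 mg/L
Hourly solids removed = Q * dTSS = 121.5 m^3/h * 86 mg/L = 10449 g/h  (m^3/h * mg/L = g/h)
Daily solids removed = 10449 * 24 = 250776 g/day
Convert g to kg: 250776 / 1000 = 250.776 kg/day

250.776 kg/day


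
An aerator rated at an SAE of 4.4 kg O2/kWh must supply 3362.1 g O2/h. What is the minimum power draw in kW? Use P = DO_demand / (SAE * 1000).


SAE in g O2/kWh = 4.4 * 1000 = 4400 g/kWh
P = DO_demand / SAE_g = 3362.1 / 4400 = 0.764114 kW

0.764114 kW


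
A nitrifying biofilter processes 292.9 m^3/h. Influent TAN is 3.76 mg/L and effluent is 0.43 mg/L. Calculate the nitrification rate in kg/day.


Concentration drop: TAN_in - TAN_out = 3.76 - 0.43 = 3.33 mg/L
Hourly TAN removed = Q * dTAN = 292.9 m^3/h * 3.33 mg/L = 975.357 g/h  (m^3/h * mg/L = g/h)
Daily TAN removed = 975.357 * 24 = 23408.568 g/day
Convert to kg/day: 23408.568 / 1000 = 23.408568 kg/day

23.408568 kg/day


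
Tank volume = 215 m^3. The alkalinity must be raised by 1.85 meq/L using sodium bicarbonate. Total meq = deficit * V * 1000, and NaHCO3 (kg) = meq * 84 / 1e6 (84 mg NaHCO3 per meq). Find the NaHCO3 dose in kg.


Tank volume in L = 215 m^3 * 1000 = 215000 L
Total meq required = 1.85 meq/L * 215000 L = 397750 meq
NaHCO3 mass = 397750 meq * 84 mg/meq / 1e6 = 33.411 kg

33.411 kg


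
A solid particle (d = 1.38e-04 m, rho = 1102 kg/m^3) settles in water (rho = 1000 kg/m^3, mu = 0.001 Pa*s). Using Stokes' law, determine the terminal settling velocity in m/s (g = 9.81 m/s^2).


Density difference: rho_p - rho_f = 1102 - 1000 = 102 kg/m^3
d^2 = (1.38e-04)^2 = 1.9044e-08 m^2
Numerator = (rho_p - rho_f) * g * d^2 = 102 * 9.81 * 1.9044e-08 = 1.9055807e-05
Denominator = 18 * mu = 18 * 0.001 = 0.018
v_s = 1.9055807e-05 / 0.018 = 0.00105866 m/s
Check: Re = rho_f * v_s * d / mu = 1000 * 0.00105866 * 1.38e-04 / 0.001 = 0.146 < 1, so Stokes' law applies.

0.00105866 m/s


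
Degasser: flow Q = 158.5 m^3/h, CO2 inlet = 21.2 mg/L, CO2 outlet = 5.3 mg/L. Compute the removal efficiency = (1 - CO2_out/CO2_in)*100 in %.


CO2_out / CO2_in = 5.3 / 21.2 = 0.25
Fraction remaining = 0.25
efficiency = (1 - 0.25) * 100 = 75 %

75 %


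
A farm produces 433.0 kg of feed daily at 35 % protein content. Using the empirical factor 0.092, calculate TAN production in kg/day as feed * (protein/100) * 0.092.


Protein in feed = 433.0 * 35/100 = 151.55 kg/day
TAN = protein * 0.092 = 151.55 * 0.092 = 13.9426 kg/day

13.9426 kg/day


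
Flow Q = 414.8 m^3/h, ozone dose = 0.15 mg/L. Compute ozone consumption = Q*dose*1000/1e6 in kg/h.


O3 demand (mg/h) = Q * dose * 1000 = 414.8 * 0.15 * 1000 = 62220 mg/h
Convert mg to kg: 62220 / 1e6 = 0.06222 kg/h

0.06222 kg/h


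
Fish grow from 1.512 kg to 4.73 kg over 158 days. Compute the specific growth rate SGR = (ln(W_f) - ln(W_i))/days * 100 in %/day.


ln(W_f) = ln(4.73) = 1.5539252
ln(W_i) = ln(1.512) = 0.41343328
ln(W_f) - ln(W_i) = 1.5539252 - 0.41343328 = 1.1404919
SGR = 1.1404919 / 158 * 100 = 0.72183 %/day

0.72183 %/day


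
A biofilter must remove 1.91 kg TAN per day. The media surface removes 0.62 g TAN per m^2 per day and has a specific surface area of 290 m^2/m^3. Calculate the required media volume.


A = 1.91*1000 / 0.62 = 3080.6452 m^2
V = 3080.6452 / 290 = 10.6229

10.6229 m^3


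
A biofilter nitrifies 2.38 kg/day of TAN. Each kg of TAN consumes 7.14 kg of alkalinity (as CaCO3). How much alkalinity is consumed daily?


Alkalinity factor: 7.14 kg CaCO3 consumed per kg TAN nitrified
alk = 2.38 kg TAN * 7.14 = 16.9932 kg CaCO3/day

16.9932 kg CaCO3/day


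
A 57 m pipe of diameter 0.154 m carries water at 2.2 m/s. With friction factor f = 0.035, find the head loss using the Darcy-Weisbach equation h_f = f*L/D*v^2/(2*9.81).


v^2 = 2.2^2 = 4.84 m^2/s^2
L/D = 57/0.154 = 370.12987
h_f = f*(L/D)*v^2/(2g) = 0.035 * 370.12987 * 4.84 / 19.62 = 3.19572 m

3.19572 m


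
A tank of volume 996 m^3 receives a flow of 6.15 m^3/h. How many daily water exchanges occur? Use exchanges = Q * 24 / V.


Daily flow volume = 6.15 m^3/h * 24 h = 147.6 m^3/day
Exchanges = daily flow / tank volume = 147.6 / 996 = 0.148193 exchanges/day

0.148193 exchanges/day


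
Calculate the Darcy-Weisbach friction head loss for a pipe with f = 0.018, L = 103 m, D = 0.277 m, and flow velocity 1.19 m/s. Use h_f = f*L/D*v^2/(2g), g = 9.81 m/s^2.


v^2 = 1.19^2 = 1.4161 m^2/s^2
L/D = 103/0.277 = 371.84116
h_f = f*(L/D)*v^2/(2g) = 0.018 * 371.84116 * 1.4161 / 19.62 = 0.483086 m

0.483086 m


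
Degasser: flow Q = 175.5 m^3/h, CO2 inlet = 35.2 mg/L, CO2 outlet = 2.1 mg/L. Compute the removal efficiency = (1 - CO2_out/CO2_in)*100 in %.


CO2_out / CO2_in = 2.1 / 35.2 = 0.059659091
Fraction remaining = 0.059659091
efficiency = (1 - 0.059659091) * 100 = 94.0341 %

94.0341 %


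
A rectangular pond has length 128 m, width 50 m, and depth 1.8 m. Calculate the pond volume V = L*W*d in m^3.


Base area = L * W = 128 * 50 = 6400 m^2
Volume = area * depth = 6400 * 1.8 = 11520 m^3

11520 m^3


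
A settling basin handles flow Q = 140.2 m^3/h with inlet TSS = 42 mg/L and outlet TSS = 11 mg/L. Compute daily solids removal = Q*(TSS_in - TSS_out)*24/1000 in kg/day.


Concentration drop: TSS_in - TSS_out = 42 - 11 = 31 mg/L
Hourly solids removed = Q * dTSS = 140.2 m^3/h * 31 mg/L = 4346.2 g/h  (m^3/h * mg/L = g/h)
Daily solids removed = 4346.2 * 24 = 104308.8 g/day
Convert g to kg: 104308.8 / 1000 = 104.3088 kg/day

104.3088 kg/day


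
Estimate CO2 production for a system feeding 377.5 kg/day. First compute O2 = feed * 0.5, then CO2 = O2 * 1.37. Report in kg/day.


O2 = 377.5 * 0.5 = 188.75
CO2 = 188.75 * 1.37 = 258.5875

258.5875 kg/day


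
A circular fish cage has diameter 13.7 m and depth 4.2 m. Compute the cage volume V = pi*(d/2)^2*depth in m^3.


r = d/2 = 13.7/2 = 6.85 m
Base area = pi*r^2 = pi*6.85^2 = 147.41138 m^2
Volume = 147.41138 * 4.2 = 619.128 m^3

619.128 m^3


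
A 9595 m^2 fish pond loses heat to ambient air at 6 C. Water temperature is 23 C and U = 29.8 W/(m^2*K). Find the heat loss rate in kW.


Temperature difference dT = 23 - 6 = 17 K
Heat loss (W) = U * A * dT = 29.8 * 9595 * 17 = 4860827 W
Convert to kW: 4860827 / 1000 = 4860.827 kW

4860.827 kW


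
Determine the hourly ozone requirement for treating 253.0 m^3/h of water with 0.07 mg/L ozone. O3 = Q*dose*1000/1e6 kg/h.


O3 demand (mg/h) = Q * dose * 1000 = 253.0 * 0.07 * 1000 = 17710 mg/h
Convert mg to kg: 17710 / 1e6 = 0.01771 kg/h

0.01771 kg/h


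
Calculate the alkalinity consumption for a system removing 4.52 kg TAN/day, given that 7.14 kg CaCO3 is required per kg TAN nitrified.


Alkalinity factor: 7.14 kg CaCO3 consumed per kg TAN nitrified
alk = 4.52 kg TAN * 7.14 = 32.2728 kg CaCO3/day

32.2728 kg CaCO3/day


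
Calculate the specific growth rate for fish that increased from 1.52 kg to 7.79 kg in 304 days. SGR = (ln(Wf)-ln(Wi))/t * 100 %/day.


ln(W_f) = ln(7.79) = 2.0528409
ln(W_i) = ln(1.52) = 0.41871033
ln(W_f) - ln(W_i) = 2.0528409 - 0.41871033 = 1.6341306
SGR = 1.6341306 / 304 * 100 = 0.537543 %/day

0.537543 %/day


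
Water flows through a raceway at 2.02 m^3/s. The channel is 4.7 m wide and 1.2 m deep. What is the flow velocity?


Cross-sectional area = W * d = 4.7 * 1.2 = 5.64 m^2
Velocity = Q / A = 2.02 / 5.64 = 0.358156 m/s

0.358156 m/s


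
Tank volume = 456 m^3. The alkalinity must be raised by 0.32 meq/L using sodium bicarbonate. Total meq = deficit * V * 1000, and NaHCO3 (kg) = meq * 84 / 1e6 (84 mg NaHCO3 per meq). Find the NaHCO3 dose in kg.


Tank volume in L = 456 m^3 * 1000 = 456000 L
Total meq required = 0.32 meq/L * 456000 L = 145920 meq
NaHCO3 mass = 145920 meq * 84 mg/meq / 1e6 = 12.2573 kg

12.2573 kg


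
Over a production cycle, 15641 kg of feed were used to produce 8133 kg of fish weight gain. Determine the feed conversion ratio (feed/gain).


FCR = feed consumed / weight gained
FCR = 15641 kg / 8133 kg = 1.92315

1.92315


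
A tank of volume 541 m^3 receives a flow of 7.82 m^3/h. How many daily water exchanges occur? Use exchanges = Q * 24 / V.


Daily flow volume = 7.82 m^3/h * 24 h = 187.68 m^3/day
Exchanges = daily flow / tank volume = 187.68 / 541 = 0.346913 exchanges/day

0.346913 exchanges/day


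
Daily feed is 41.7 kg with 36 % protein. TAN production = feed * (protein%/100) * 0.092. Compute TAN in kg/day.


Protein in feed = 41.7 * 36/100 = 15.012 kg/day
TAN = protein * 0.092 = 15.012 * 0.092 = 1.381104 kg/day

1.381104 kg/day


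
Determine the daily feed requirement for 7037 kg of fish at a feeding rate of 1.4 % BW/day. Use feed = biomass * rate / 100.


Feeding rate fraction = 1.4% / 100 = 0.014
Daily feed = 7037 kg * 0.014 = 98.518 kg/day

98.518 kg/day


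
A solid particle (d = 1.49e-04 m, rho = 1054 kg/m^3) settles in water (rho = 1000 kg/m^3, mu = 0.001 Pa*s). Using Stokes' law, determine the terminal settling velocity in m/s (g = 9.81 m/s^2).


Density difference: rho_p - rho_f = 1054 - 1000 = 54 kg/m^3
d^2 = (1.49e-04)^2 = 2.2201e-08 m^2
Numerator = (rho_p - rho_f) * g * d^2 = 54 * 9.81 * 2.2201e-08 = 1.1760758e-05
Denominator = 18 * mu = 18 * 0.001 = 0.018
v_s = 1.1760758e-05 / 0.018 = 6.53375e-04 m/s
Check: Re = rho_f * v_s * d / mu = 1000 * 6.53375e-04 * 1.49e-04 / 0.001 = 0.0974 < 1, so Stokes' law applies.

6.53375e-04 m/s


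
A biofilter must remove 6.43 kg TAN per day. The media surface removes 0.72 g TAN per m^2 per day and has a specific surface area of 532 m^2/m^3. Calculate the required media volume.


A = 6.43*1000 / 0.72 = 8930.5556 m^2
V = 8930.5556 / 532 = 16.7868

16.7868 m^3


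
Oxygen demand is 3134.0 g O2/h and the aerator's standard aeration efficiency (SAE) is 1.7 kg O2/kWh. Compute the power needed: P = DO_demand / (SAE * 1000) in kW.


SAE in g O2/kWh = 1.7 * 1000 = 1700 g/kWh
P = DO_demand / SAE_g = 3134.0 / 1700 = 1.84353 kW

1.84353 kW


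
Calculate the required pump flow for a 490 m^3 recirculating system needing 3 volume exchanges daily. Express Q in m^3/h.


Daily recirculation volume = 490 m^3 * 3 = 1470 m^3/day
Flow rate Q = daily volume / 24 h = 1470 / 24 = 61.25 m^3/h

61.25 m^3/h


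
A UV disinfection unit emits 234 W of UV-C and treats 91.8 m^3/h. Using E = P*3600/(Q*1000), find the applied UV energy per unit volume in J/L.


Energy delivered per hour = 234 W * 3600 s = 842400 J/h
Volume treated per hour = 91.8 m^3/h * 1000 = 91800 L/h
dose = 842400 / 91800 = 9.17647 J/L

9.17647 J/L


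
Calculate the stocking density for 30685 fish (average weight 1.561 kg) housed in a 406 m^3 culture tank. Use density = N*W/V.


Total biomass = 30685 fish * 1.561 kg = 47899.285 kg
Density = total biomass / volume = 47899.285 / 406 = 117.979 kg/m^3

117.979 kg/m^3


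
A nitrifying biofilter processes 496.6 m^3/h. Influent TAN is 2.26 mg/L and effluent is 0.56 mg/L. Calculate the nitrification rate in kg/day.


Concentration drop: TAN_in - TAN_out = 2.26 - 0.56 = 1.7 mg/L
Hourly TAN removed = Q * dTAN = 496.6 m^3/h * 1.7 mg/L = 844.22 g/h  (m^3/h * mg/L = g/h)
Daily TAN removed = 844.22 * 24 = 20261.28 g/day
Convert to kg/day: 20261.28 / 1000 = 20.26128 kg/day

20.26128 kg/day


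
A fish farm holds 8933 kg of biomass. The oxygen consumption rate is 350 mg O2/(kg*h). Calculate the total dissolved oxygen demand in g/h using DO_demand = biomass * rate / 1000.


Total O2 consumption (mg/h) = 8933 kg * 350 mg/(kg*h) = 3126550 mg/h
Convert to g/h: 3126550 / 1000 = 3126.55 g/h

3126.55 g/h


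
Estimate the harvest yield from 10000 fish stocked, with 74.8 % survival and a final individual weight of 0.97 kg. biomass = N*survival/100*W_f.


Survivors = 10000 * 74.8/100 = 7480 fish
Harvest biomass = survivors * W_f = 7480 * 0.97 = 7255.6 kg

7255.6 kg


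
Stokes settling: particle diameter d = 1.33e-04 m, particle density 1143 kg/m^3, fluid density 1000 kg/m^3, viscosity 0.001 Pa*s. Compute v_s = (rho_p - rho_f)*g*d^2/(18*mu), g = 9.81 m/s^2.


Density difference: rho_p - rho_f = 1143 - 1000 = 143 kg/m^3
d^2 = (1.33e-04)^2 = 1.7689e-08 m^2
Numerator = (rho_p - rho_f) * g * d^2 = 143 * 9.81 * 1.7689e-08 = 2.481466e-05
Denominator = 18 * mu = 18 * 0.001 = 0.018
v_s = 2.481466e-05 / 0.018 = 0.00137859 m/s
Check: Re = rho_f * v_s * d / mu = 1000 * 0.00137859 * 1.33e-04 / 0.001 = 0.183 < 1, so Stokes' law applies.

0.00137859 m/s


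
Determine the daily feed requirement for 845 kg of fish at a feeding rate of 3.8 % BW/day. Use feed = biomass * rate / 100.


Feeding rate fraction = 3.8% / 100 = 0.038
Daily feed = 845 kg * 0.038 = 32.11 kg/day

32.11 kg/day


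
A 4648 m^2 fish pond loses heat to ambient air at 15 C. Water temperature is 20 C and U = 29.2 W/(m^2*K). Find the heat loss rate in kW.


Temperature difference dT = 20 - 15 = 5 K
Heat loss (W) = U * A * dT = 29.2 * 4648 * 5 = 678608 W
Convert to kW: 678608 / 1000 = 678.608 kW

678.608 kW


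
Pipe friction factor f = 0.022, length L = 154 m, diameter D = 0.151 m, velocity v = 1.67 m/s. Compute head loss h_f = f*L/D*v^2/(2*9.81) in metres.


v^2 = 1.67^2 = 2.7889 m^2/s^2
L/D = 154/0.151 = 1019.8675
h_f = f*(L/D)*v^2/(2g) = 0.022 * 1019.8675 * 2.7889 / 19.62 = 3.18934 m

3.18934 m


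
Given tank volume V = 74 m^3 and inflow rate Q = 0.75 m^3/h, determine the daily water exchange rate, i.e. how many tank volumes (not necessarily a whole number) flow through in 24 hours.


Daily flow volume = 0.75 m^3/h * 24 h = 18 m^3/day
Exchanges = daily flow / tank volume = 18 / 74 = 0.243243 exchanges/day

0.243243 exchanges/day


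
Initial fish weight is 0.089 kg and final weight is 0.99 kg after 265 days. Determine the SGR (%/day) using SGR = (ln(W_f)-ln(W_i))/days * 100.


ln(W_f) = ln(0.99) = -0.010050336
ln(W_i) = ln(0.089) = -2.4191189
ln(W_f) - ln(W_i) = -0.010050336 - -2.4191189 = 2.4090686
SGR = 2.4090686 / 265 * 100 = 0.909082 %/day

0.909082 %/day


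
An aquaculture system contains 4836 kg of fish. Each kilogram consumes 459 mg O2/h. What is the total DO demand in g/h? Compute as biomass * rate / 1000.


Total O2 consumption (mg/h) = 4836 kg * 459 mg/(kg*h) = 2219724 mg/h
Convert to g/h: 2219724 / 1000 = 2219.724 g/h

2219.724 g/h


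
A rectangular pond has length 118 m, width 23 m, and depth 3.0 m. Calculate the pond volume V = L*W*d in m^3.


Base area = L * W = 118 * 23 = 2714 m^2
Volume = area * depth = 2714 * 3.0 = 8142 m^3

8142 m^3


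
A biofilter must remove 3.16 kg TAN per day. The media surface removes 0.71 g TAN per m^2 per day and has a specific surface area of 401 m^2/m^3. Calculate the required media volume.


A = 3.16*1000 / 0.71 = 4450.7042 m^2
V = 4450.7042 / 401 = 11.099

11.099 m^3


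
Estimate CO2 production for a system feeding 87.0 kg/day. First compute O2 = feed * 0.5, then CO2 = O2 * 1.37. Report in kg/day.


O2 = 87.0 * 0.5 = 43.5
CO2 = 43.5 * 1.37 = 59.595

59.595 kg/day


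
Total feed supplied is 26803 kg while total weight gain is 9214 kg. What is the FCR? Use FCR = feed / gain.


FCR = feed consumed / weight gained
FCR = 26803 kg / 9214 kg = 2.90894

2.90894


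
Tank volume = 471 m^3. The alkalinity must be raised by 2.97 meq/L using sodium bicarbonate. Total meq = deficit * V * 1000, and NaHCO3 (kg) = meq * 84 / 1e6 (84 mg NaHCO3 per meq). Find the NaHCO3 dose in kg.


Tank volume in L = 471 m^3 * 1000 = 471000 L
Total meq required = 2.97 meq/L * 471000 L = 1398870 meq
NaHCO3 mass = 1398870 meq * 84 mg/meq / 1e6 = 117.505 kg

117.505 kg


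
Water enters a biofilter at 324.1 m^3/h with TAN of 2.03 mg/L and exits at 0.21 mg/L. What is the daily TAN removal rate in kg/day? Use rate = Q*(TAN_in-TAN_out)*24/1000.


Concentration drop: TAN_in - TAN_out = 2.03 - 0.21 = 1.82 mg/L
Hourly TAN removed = Q * dTAN = 324.1 m^3/h * 1.82 mg/L = 589.862 g/h  (m^3/h * mg/L = g/h)
Daily TAN removed = 589.862 * 24 = 14156.688 g/day
Convert to kg/day: 14156.688 / 1000 = 14.156688 kg/day

14.156688 kg/day


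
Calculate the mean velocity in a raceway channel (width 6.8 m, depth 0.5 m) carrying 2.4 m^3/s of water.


Cross-sectional area = W * d = 6.8 * 0.5 = 3.4 m^2
Velocity = Q / A = 2.4 / 3.4 = 0.705882 m/s

0.705882 m/s


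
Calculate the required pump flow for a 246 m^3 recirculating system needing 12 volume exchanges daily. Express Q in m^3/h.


Daily recirculation volume = 246 m^3 * 12 = 2952 m^3/day
Flow rate Q = daily volume / 24 h = 2952 / 24 = 123 m^3/h

123 m^3/h


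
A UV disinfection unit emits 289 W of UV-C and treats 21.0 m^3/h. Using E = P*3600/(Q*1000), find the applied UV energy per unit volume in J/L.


Energy delivered per hour = 289 W * 3600 s = 1040400 J/h
Volume treated per hour = 21.0 m^3/h * 1000 = 21000 L/h
dose = 1040400 / 21000 = 49.5429 J/L

49.5429 J/L


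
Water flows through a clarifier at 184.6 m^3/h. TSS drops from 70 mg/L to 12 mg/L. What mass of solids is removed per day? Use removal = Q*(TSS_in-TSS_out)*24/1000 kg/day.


Concentration drop: TSS_in - TSS_out = 70 - 12 = 58 mg/L
Hourly solids removed = Q * dTSS = 184.6 m^3/h * 58 mg/L = 10706.8 g/h  (m^3/h * mg/L = g/h)
Daily solids removed = 10706.8 * 24 = 256963.2 g/day
Convert g to kg: 256963.2 / 1000 = 256.9632 kg/day

256.9632 kg/day


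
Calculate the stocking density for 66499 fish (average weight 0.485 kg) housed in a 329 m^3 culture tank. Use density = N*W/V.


Total biomass = 66499 fish * 0.485 kg = 32252.015 kg
Density = total biomass / volume = 32252.015 / 329 = 98.0304 kg/m^3

98.0304 kg/m^3


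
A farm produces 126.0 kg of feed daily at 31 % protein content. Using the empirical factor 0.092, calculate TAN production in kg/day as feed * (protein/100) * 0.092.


Protein in feed = 126.0 * 31/100 = 39.06 kg/day
TAN = protein * 0.092 = 39.06 * 0.092 = 3.59352 kg/day

3.59352 kg/day


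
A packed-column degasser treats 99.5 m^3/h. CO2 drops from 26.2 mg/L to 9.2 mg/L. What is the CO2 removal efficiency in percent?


CO2_out / CO2_in = 9.2 / 26.2 = 0.35114504
Fraction remaining = 0.35114504
efficiency = (1 - 0.35114504) * 100 = 64.8855 %

64.8855 %


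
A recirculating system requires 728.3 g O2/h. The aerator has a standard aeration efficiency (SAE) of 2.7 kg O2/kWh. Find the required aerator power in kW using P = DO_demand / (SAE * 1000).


SAE in g O2/kWh = 2.7 * 1000 = 2700 g/kWh
P = DO_demand / SAE_g = 728.3 / 2700 = 0.269741 kW

0.269741 kW


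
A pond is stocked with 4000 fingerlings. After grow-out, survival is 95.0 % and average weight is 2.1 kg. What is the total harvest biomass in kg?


Survivors = 4000 * 95.0/100 = 3800 fish
Harvest biomass = survivors * W_f = 3800 * 2.1 = 7980 kg

7980 kg


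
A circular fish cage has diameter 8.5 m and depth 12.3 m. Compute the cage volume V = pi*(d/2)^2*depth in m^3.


r = d/2 = 8.5/2 = 4.25 m
Base area = pi*r^2 = pi*4.25^2 = 56.745017 m^2
Volume = 56.745017 * 12.3 = 697.964 m^3

697.964 m^3


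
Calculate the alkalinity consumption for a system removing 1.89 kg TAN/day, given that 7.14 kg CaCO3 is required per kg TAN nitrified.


Alkalinity factor: 7.14 kg CaCO3 consumed per kg TAN nitrified
alk = 1.89 kg TAN * 7.14 = 13.4946 kg CaCO3/day

13.4946 kg CaCO3/day


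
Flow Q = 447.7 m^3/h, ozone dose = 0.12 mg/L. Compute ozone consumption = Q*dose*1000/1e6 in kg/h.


O3 demand (mg/h) = Q * dose * 1000 = 447.7 * 0.12 * 1000 = 53724 mg/h
Convert mg to kg: 53724 / 1e6 = 0.053724 kg/h

0.053724 kg/h


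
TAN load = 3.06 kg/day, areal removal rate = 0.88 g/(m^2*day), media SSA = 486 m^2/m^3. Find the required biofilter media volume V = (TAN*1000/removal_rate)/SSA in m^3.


A = 3.06*1000 / 0.88 = 3477.2727 m^2
V = 3477.2727 / 486 = 7.15488

7.15488 m^3


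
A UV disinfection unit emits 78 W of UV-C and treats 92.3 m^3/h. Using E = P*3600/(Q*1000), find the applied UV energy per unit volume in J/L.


Energy delivered per hour = 78 W * 3600 s = 280800 J/h
Volume treated per hour = 92.3 m^3/h * 1000 = 92300 L/h
dose = 280800 / 92300 = 3.04225 J/L

3.04225 J/L


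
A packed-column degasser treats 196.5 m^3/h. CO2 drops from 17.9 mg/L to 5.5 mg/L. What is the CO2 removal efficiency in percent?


CO2_out / CO2_in = 5.5 / 17.9 = 0.30726257
Fraction remaining = 0.30726257
efficiency = (1 - 0.30726257) * 100 = 69.2737 %

69.2737 %


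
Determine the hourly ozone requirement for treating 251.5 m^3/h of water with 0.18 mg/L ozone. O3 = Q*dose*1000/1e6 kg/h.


O3 demand (mg/h) = Q * dose * 1000 = 251.5 * 0.18 * 1000 = 45270 mg/h
Convert mg to kg: 45270 / 1e6 = 0.04527 kg/h

0.04527 kg/h


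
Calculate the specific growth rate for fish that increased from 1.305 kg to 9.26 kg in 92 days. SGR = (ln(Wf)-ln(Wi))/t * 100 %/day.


ln(W_f) = ln(9.26) = 2.225704
ln(W_i) = ln(1.305) = 0.26620304
ln(W_f) - ln(W_i) = 2.225704 - 0.26620304 = 1.959501
SGR = 1.959501 / 92 * 100 = 2.12989 %/day

2.12989 %/day


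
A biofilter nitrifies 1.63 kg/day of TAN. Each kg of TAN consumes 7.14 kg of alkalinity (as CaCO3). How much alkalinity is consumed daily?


Alkalinity factor: 7.14 kg CaCO3 consumed per kg TAN nitrified
alk = 1.63 kg TAN * 7.14 = 11.6382 kg CaCO3/day

11.6382 kg CaCO3/day


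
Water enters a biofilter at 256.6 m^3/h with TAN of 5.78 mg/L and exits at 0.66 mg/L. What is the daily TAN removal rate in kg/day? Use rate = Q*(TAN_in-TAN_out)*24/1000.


Concentration drop: TAN_in - TAN_out = 5.78 - 0.66 = 5.12 mg/L
Hourly TAN removed = Q * dTAN = 256.6 m^3/h * 5.12 mg/L = 1313.792 g/h  (m^3/h * mg/L = g/h)
Daily TAN removed = 1313.792 * 24 = 31531.008 g/day
Convert to kg/day: 31531.008 / 1000 = 31.531008 kg/day

31.531008 kg/day


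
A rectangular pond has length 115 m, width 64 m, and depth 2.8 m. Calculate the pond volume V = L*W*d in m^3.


Base area = L * W = 115 * 64 = 7360 m^2
Volume = area * depth = 7360 * 2.8 = 20608 m^3

20608 m^3


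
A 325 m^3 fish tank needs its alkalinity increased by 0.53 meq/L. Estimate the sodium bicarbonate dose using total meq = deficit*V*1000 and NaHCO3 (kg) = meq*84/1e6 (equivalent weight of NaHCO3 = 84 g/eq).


Tank volume in L = 325 m^3 * 1000 = 325000 L
Total meq required = 0.53 meq/L * 325000 L = 172250 meq
NaHCO3 mass = 172250 meq * 84 mg/meq / 1e6 = 14.469 kg

14.469 kg


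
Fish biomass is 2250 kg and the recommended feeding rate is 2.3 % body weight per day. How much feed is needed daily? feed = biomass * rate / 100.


Feeding rate fraction = 2.3% / 100 = 0.023
Daily feed = 2250 kg * 0.023 = 51.75 kg/day

51.75 kg/day


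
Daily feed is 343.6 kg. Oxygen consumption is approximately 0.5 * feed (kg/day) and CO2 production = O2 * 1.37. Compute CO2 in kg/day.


O2 = 343.6 * 0.5 = 171.8
CO2 = 171.8 * 1.37 = 235.366

235.366 kg/day


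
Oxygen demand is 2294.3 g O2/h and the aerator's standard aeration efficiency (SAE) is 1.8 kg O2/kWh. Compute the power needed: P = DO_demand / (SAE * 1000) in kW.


SAE in g O2/kWh = 1.8 * 1000 = 1800 g/kWh
P = DO_demand / SAE_g = 2294.3 / 1800 = 1.27461 kW

1.27461 kW


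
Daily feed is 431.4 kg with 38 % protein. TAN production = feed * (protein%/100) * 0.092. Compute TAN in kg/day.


Protein in feed = 431.4 * 38/100 = 163.932 kg/day
TAN = protein * 0.092 = 163.932 * 0.092 = 15.081744 kg/day

15.081744 kg/day


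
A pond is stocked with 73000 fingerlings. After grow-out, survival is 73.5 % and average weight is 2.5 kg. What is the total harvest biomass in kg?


Survivors = 73000 * 73.5/100 = 53655 fish
Harvest biomass = survivors * W_f = 53655 * 2.5 = 134137.5 kg

134137.5 kg


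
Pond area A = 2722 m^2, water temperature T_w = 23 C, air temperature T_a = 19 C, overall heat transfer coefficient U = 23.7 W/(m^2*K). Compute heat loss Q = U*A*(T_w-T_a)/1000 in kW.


Temperature difference dT = 23 - 19 = 4 K
Heat loss (W) = U * A * dT = 23.7 * 2722 * 4 = 258045.6 W
Convert to kW: 258045.6 / 1000 = 258.0456 kW

258.0456 kW


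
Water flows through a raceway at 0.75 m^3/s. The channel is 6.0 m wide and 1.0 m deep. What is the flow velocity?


Cross-sectional area = W * d = 6.0 * 1.0 = 6 m^2
Velocity = Q / A = 0.75 / 6 = 0.125 m/s

0.125 m/s


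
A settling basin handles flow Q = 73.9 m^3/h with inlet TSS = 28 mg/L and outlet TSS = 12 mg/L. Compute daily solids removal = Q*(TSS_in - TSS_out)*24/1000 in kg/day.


Concentration drop: TSS_in - TSS_out = 28 - 12 = 16 mg/L
Hourly solids removed = Q * dTSS = 73.9 m^3/h * 16 mg/L = 1182.4 g/h  (m^3/h * mg/L = g/h)
Daily solids removed = 1182.4 * 24 = 28377.6 g/day
Convert g to kg: 28377.6 / 1000 = 28.3776 kg/day

28.3776 kg/day


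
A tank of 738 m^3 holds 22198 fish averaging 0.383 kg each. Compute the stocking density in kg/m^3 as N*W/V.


Total biomass = 22198 fish * 0.383 kg = 8501.834 kg
Density = total biomass / volume = 8501.834 / 738 = 11.5201 kg/m^3

11.5201 kg/m^3


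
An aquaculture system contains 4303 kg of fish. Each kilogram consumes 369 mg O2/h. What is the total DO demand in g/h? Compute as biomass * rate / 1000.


Total O2 consumption (mg/h) = 4303 kg * 369 mg/(kg*h) = 1587807 mg/h
Convert to g/h: 1587807 / 1000 = 1587.807 g/h

1587.807 g/h


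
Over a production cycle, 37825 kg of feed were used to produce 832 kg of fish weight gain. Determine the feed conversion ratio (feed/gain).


FCR = feed consumed / weight gained
FCR = 37825 kg / 832 kg = 45.4627

45.4627


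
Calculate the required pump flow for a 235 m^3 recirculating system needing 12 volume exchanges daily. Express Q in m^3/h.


Daily recirculation volume = 235 m^3 * 12 = 2820 m^3/day
Flow rate Q = daily volume / 24 h = 2820 / 24 = 117.5 m^3/h

117.5 m^3/h


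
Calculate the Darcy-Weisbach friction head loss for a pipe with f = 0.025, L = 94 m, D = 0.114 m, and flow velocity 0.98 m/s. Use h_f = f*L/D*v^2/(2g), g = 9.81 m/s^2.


v^2 = 0.98^2 = 0.9604 m^2/s^2
L/D = 94/0.114 = 824.5614
h_f = f*(L/D)*v^2/(2g) = 0.025 * 824.5614 * 0.9604 / 19.62 = 1.00906 m

1.00906 m


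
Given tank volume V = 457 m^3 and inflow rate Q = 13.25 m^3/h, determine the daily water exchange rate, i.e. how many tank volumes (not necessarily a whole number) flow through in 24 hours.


Daily flow volume = 13.25 m^3/h * 24 h = 318 m^3/day
Exchanges = daily flow / tank volume = 318 / 457 = 0.695842 exchanges/day

0.695842 exchanges/day


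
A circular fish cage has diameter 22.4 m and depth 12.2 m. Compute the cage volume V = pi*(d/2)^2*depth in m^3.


r = d/2 = 22.4/2 = 11.2 m
Base area = pi*r^2 = pi*11.2^2 = 394.08138 m^2
Volume = 394.08138 * 12.2 = 4807.79 m^3

4807.79 m^3


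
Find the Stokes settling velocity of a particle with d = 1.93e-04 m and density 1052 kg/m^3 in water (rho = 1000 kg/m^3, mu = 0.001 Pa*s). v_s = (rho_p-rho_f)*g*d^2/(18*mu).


Density difference: rho_p - rho_f = 1052 - 1000 = 52 kg/m^3
d^2 = (1.93e-04)^2 = 3.7249e-08 m^2
Numerator = (rho_p - rho_f) * g * d^2 = 52 * 9.81 * 3.7249e-08 = 1.900146e-05
Denominator = 18 * mu = 18 * 0.001 = 0.018
v_s = 1.900146e-05 / 0.018 = 0.00105564 m/s
Check: Re = rho_f * v_s * d / mu = 1000 * 0.00105564 * 1.93e-04 / 0.001 = 0.204 < 1, so Stokes' law applies.

0.00105564 m/s


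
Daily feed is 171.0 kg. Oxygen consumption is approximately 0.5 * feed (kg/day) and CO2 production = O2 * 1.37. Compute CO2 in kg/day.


O2 = 171.0 * 0.5 = 85.5
CO2 = 85.5 * 1.37 = 117.135

117.135 kg/day


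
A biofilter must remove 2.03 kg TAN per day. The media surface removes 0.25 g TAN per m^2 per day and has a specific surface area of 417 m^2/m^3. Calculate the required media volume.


A = 2.03*1000 / 0.25 = 8120 m^2
V = 8120 / 417 = 19.4724

19.4724 m^3


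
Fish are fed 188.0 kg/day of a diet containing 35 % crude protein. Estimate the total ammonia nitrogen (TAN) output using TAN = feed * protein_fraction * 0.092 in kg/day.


Protein in feed = 188.0 * 35/100 = 65.8 kg/day
TAN = protein * 0.092 = 65.8 * 0.092 = 6.0536 kg/day

6.0536 kg/day


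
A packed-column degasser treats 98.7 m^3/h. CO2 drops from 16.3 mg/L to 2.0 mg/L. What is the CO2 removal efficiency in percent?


CO2_out / CO2_in = 2.0 / 16.3 = 0.12269939
Fraction remaining = 0.12269939
efficiency = (1 - 0.12269939) * 100 = 87.7301 %

87.7301 %


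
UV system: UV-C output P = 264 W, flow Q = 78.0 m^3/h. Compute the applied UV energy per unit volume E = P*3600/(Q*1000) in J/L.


Energy delivered per hour = 264 W * 3600 s = 950400 J/h
Volume treated per hour = 78.0 m^3/h * 1000 = 78000 L/h
dose = 950400 / 78000 = 12.1846 J/L

12.1846 J/L


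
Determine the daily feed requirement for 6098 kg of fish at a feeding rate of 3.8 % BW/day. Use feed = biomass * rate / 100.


Feeding rate fraction = 3.8% / 100 = 0.038
Daily feed = 6098 kg * 0.038 = 231.724 kg/day

231.724 kg/day


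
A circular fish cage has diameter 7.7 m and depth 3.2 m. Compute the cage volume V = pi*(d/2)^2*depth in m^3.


r = d/2 = 7.7/2 = 3.85 m
Base area = pi*r^2 = pi*3.85^2 = 46.566257 m^2
Volume = 46.566257 * 3.2 = 149.012 m^3

149.012 m^3


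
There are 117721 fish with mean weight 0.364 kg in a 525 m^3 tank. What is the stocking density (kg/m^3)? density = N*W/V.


Total biomass = 117721 fish * 0.364 kg = 42850.444 kg
Density = total biomass / volume = 42850.444 / 525 = 81.6199 kg/m^3

81.6199 kg/m^3


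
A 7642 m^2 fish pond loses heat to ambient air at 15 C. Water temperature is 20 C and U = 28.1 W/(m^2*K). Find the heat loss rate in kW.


Temperature difference dT = 20 - 15 = 5 K
Heat loss (W) = U * A * dT = 28.1 * 7642 * 5 = 1073701 W
Convert to kW: 1073701 / 1000 = 1073.701 kW

1073.701 kW


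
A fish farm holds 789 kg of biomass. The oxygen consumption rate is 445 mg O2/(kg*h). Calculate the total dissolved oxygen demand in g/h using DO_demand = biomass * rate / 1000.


Total O2 consumption (mg/h) = 789 kg * 445 mg/(kg*h) = 351105 mg/h
Convert to g/h: 351105 / 1000 = 351.105 g/h

351.105 g/h


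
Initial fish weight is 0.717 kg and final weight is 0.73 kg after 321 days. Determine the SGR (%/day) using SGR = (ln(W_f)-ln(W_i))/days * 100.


ln(W_f) = ln(0.73) = -0.31471074
ln(W_i) = ln(0.717) = -0.33267944
ln(W_f) - ln(W_i) = -0.31471074 - -0.33267944 = 0.0179687
SGR = 0.0179687 / 321 * 100 = 0.00559773 %/day

0.00559773 %/day


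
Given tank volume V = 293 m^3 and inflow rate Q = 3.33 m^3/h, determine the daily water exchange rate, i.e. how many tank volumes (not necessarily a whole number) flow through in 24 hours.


Daily flow volume = 3.33 m^3/h * 24 h = 79.92 m^3/day
Exchanges = daily flow / tank volume = 79.92 / 293 = 0.272765 exchanges/day

0.272765 exchanges/day
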